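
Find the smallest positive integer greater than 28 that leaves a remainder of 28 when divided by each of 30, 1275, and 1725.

58678

N − 28 must be a common multiple of 30, 1275, and 1725.
30 = 2 × 3 × 5
1275 = 3 × 5^2 × 17
1725 = 3 × 5^2 × 23
LCM(30, 1275, 1725) = 2 × 3 × 5^2 × 17 × 23 = 58650.
Smallest N > 28 is LCM + 28 = 58650 + 28 = 58678.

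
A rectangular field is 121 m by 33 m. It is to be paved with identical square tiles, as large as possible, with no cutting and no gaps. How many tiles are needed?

33

Tile side = gcd(121, 33).
121 = 11^2
33 = 3 × 11
gcd(121, 33) = 11.
Tiles: (121/11) × (33/11) = 11 × 3 = 33.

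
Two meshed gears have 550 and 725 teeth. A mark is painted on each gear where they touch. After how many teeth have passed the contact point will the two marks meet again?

15950 teeth

They coincide at every common multiple of the periods; the first is the LCM.
550 = 2 × 5^2 × 11
725 = 5^2 × 29
LCM(550, 725) = 2 × 5^2 × 11 × 29 = 15950.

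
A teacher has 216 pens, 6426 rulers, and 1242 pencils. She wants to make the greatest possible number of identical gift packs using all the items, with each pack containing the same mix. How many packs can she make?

54 packs

The pack count must divide each quantity, so the greatest is gcd(216, 6426, 1242).
216 = 2^3 × 3^3
6426 = 2 × 3^3 × 7 × 17
1242 = 2 × 3^3 × 23
gcd(216, 6426, 1242) = 2 × 3^3 = 54.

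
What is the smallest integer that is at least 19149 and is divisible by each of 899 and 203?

25172

The integer must be a common multiple of 899 and 203, so a multiple of their LCM.
899 = 29 × 31
203 = 7 × 29
LCM(899, 203) = 7 × 29 × 31 = 6293.
Smallest multiple of 6293 that is ≥ 19149: ⌈19149/6293⌉ × 6293 = 4 × 6293 = 25172.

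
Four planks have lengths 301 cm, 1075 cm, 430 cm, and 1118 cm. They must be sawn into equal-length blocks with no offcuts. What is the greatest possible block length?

The block length must divide every plank, so the greatest is gcd(301, 1075, 430, 1118).
301 = 7 × 43
1075 = 5^2 × 43
430 = 2 × 5 × 43
1118 = 2 × 13 × 43
gcd(301, 1075, 430, 1118) = 43.

43 cm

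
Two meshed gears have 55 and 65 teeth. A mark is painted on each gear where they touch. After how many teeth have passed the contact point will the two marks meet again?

They coincide at every common multiple of the periods; the first is the LCM.
55 = 5 × 11
65 = 5 × 13
LCM(55, 65) = 5 × 11 × 13 = 715.

715 teeth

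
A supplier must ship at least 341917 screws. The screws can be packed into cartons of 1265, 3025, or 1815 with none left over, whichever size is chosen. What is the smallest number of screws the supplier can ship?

The number of screws must be a common multiple of 1265, 3025, and 1815, so a multiple of their LCM.
1265 = 5 × 11 × 23
3025 = 5^2 × 11^2
1815 = 3 × 5 × 11^2
LCM(1265, 3025, 1815) = 3 × 5^2 × 11^2 × 23 = 208725.
Smallest multiple of 208725 that is ≥ 341917: ⌈341917/208725⌉ × 208725 = 2 × 208725 = 417450.

417450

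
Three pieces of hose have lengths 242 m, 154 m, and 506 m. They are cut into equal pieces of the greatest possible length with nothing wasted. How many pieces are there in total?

41

Piece length = gcd(242, 154, 506).
242 = 2 × 11^2
154 = 2 × 7 × 11
506 = 2 × 11 × 23
gcd(242, 154, 506) = 2 × 11 = 22.
Total pieces = 242/22 + 154/22 + 506/22 = 11 + 7 + 23 = 41.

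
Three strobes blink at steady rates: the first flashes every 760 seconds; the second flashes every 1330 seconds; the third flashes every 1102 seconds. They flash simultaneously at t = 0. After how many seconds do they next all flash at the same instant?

They coincide at every common multiple of the periods; the first is the LCM.
760 = 2^3 × 5 × 19
1330 = 2 × 5 × 7 × 19
1102 = 2 × 19 × 29
LCM(760, 1330, 1102) = 2^3 × 5 × 7 × 19 × 29 = 154280.

154280 seconds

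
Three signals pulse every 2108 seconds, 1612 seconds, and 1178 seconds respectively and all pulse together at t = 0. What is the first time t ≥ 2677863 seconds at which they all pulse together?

Joint pulses occur at multiples of LCM(2108, 1612, 1178).
2108 = 2^2 × 17 × 31
1612 = 2^2 × 13 × 31
1178 = 2 × 19 × 31
LCM(2108, 1612, 1178) = 2^2 × 13 × 17 × 19 × 31 = 520676.
Smallest multiple of 520676 that is ≥ 2677863: ⌈2677863/520676⌉ × 520676 = 6 × 520676 = 3124056.

3124056 seconds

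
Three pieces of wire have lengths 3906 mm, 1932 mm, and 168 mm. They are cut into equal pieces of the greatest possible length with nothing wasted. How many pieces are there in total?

143

Piece length = gcd(3906, 1932, 168).
3906 = 2 × 3^2 × 7 × 31
1932 = 2^2 × 3 × 7 × 23
168 = 2^3 × 3 × 7
gcd(3906, 1932, 168) = 2 × 3 × 7 = 42.
Total pieces = 3906/42 + 1932/42 + 168/42 = 93 + 46 + 4 = 143.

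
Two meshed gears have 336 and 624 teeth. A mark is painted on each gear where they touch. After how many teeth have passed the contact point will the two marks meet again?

4368 teeth

The first simultaneous occurrence is after LCM of the individual periods.
336 = 2^4 × 3 × 7
624 = 2^4 × 3 × 13
LCM(336, 624) = 2^4 × 3 × 7 × 13 = 4368.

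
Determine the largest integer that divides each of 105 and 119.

7

105 = 3 × 5 × 7
119 = 7 × 17
gcd(105, 119) = 7.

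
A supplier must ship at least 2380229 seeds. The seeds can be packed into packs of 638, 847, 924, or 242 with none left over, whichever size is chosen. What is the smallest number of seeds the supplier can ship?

2652804

The number of seeds must be a common multiple of 638, 847, 924, and 242, so a multiple of their LCM.
638 = 2 × 11 × 29
847 = 7 × 11^2
924 = 2^2 × 3 × 7 × 11
242 = 2 × 11^2
LCM(638, 847, 924, 242) = 2^2 × 3 × 7 × 11^2 × 29 = 294756.
Smallest multiple of 294756 that is ≥ 2380229: ⌈2380229/294756⌉ × 294756 = 9 × 294756 = 2652804.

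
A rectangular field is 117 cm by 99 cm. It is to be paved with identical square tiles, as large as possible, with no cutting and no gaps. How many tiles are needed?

143

Tile side = gcd(117, 99).
117 = 3^2 × 13
99 = 3^2 × 11
gcd(117, 99) = 3^2 = 9.
Tiles: (117/9) × (99/9) = 13 × 11 = 143.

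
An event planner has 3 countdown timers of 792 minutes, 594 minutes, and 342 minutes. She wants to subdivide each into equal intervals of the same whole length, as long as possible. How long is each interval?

18 minutes

The interval must divide each timer length; the longest such is the gcd.
792 = 2^3 × 3^2 × 11
594 = 2 × 3^3 × 11
342 = 2 × 3^2 × 19
gcd(792, 594, 342) = 2 × 3^2 = 18.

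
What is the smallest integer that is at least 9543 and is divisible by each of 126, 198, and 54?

12474

The integer must be a common multiple of 126, 198, and 54, so a multiple of their LCM.
126 = 2 × 3^2 × 7
198 = 2 × 3^2 × 11
54 = 2 × 3^3
LCM(126, 198, 54) = 2 × 3^3 × 7 × 11 = 4158.
Smallest multiple of 4158 that is ≥ 9543: ⌈9543/4158⌉ × 4158 = 3 × 4158 = 12474.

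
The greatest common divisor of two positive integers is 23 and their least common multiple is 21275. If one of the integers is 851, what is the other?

575

For two integers, gcd × lcm = product, so the other is (23 × 21275) / 851 = 489325 / 851 = 575.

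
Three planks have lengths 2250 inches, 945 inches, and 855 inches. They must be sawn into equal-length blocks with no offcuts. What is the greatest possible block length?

This is the greatest common divisor of 2250, 945, and 855.
2250 = 2 × 3^2 × 5^3
945 = 3^3 × 5 × 7
855 = 3^2 × 5 × 19
gcd(2250, 945, 855) = 3^2 × 5 = 45.

45 inches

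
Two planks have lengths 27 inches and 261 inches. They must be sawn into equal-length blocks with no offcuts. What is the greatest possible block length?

9 inches

This is the greatest common divisor of 27 and 261.
27 = 3^3
261 = 3^2 × 29
gcd(27, 261) = 3^2 = 9.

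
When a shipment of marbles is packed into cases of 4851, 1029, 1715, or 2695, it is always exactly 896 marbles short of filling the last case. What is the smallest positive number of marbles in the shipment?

168889

Being 896 short of a full case of size k means N ≡ −896 (mod k), i.e. N + 896 is a multiple of each size.
4851 = 3^2 × 7^2 × 11
1029 = 3 × 7^3
1715 = 5 × 7^3
2695 = 5 × 7^2 × 11
LCM(4851, 1029, 1715, 2695) = 3^2 × 5 × 7^3 × 11 = 169785.
Smallest positive N is 169785 − 896 = 168889.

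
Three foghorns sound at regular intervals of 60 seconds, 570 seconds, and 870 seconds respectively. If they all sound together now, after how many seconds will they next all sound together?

33060 seconds

The first simultaneous occurrence is after LCM of the individual periods.
60 = 2^2 × 3 × 5
570 = 2 × 3 × 5 × 19
870 = 2 × 3 × 5 × 29
LCM(60, 570, 870) = 2^2 × 3 × 5 × 19 × 29 = 33060.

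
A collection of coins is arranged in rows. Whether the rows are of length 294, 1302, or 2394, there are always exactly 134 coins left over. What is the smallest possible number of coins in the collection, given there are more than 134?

519632

N − 134 must be a common multiple of 294, 1302, and 2394.
294 = 2 × 3 × 7^2
1302 = 2 × 3 × 7 × 31
2394 = 2 × 3^2 × 7 × 19
LCM(294, 1302, 2394) = 2 × 3^2 × 7^2 × 19 × 31 = 519498.
Smallest N > 134 is LCM + 134 = 519498 + 134 = 519632.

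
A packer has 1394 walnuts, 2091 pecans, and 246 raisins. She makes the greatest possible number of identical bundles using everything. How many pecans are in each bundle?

Number of bundles = gcd(1394, 2091, 246).
1394 = 2 × 17 × 41
2091 = 3 × 17 × 41
246 = 2 × 3 × 41
gcd(1394, 2091, 246) = 41.
pecans per bundle = 2091 / 41 = 51.

51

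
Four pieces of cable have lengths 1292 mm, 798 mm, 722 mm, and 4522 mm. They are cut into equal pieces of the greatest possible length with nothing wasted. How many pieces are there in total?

193

Piece length = gcd(1292, 798, 722, 4522).
1292 = 2^2 × 17 × 19
798 = 2 × 3 × 7 × 19
722 = 2 × 19^2
4522 = 2 × 7 × 17 × 19
gcd(1292, 798, 722, 4522) = 2 × 19 = 38.
Total pieces = 1292/38 + 798/38 + 722/38 + 4522/38 = 34 + 21 + 19 + 119 = 193.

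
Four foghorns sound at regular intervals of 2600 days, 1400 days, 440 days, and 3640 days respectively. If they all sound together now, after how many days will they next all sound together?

200200 days

We need the least common multiple of the intervals.
2600 = 2^3 × 5^2 × 13
1400 = 2^3 × 5^2 × 7
440 = 2^3 × 5 × 11
3640 = 2^3 × 5 × 7 × 13
LCM(2600, 1400, 440, 3640) = 2^3 × 5^2 × 7 × 11 × 13 = 200200.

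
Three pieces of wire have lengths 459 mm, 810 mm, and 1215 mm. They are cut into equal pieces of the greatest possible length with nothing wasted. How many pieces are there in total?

Piece length = gcd(459, 810, 1215).
459 = 3^3 × 17
810 = 2 × 3^4 × 5
1215 = 3^5 × 5
gcd(459, 810, 1215) = 3^3 = 27.
Total pieces = 459/27 + 810/27 + 1215/27 = 17 + 30 + 45 = 92.

92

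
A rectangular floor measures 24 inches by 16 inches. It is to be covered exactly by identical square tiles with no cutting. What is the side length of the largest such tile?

8 inches

The tile side must divide both 24 and 16, so the largest is their gcd.
24 = 2^3 × 3
16 = 2^4
gcd(24, 16) = 2^3 = 8.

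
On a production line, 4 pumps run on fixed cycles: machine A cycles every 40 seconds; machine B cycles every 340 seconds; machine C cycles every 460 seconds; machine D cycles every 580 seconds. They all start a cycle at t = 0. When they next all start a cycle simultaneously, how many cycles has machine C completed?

986 cycles

The first common completion time is the LCM of the periods.
40 = 2^3 × 5
340 = 2^2 × 5 × 17
460 = 2^2 × 5 × 23
580 = 2^2 × 5 × 29
LCM(40, 340, 460, 580) = 2^3 × 5 × 17 × 23 × 29 = 453560.
Cycles for period 460: 453560 / 460 = 986.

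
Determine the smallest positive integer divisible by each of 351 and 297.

351 = 3^3 × 13
297 = 3^3 × 11
LCM(351, 297) = 3^3 × 11 × 13 = 3861.

3861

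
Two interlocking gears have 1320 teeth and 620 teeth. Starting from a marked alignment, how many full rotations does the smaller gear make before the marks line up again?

66 rotations

They are all back at their starting positions together after one LCM of the periods.
1320 = 2^3 × 3 × 5 × 11
620 = 2^2 × 5 × 31
LCM(1320, 620) = 2^3 × 3 × 5 × 11 × 31 = 40920.
Rotations for period 620: 40920 / 620 = 66.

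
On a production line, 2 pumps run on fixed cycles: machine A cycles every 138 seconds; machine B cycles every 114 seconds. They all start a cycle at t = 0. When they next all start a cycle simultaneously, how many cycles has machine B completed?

23 cycles

The first common completion time is the LCM of the periods.
138 = 2 × 3 × 23
114 = 2 × 3 × 19
LCM(138, 114) = 2 × 3 × 19 × 23 = 2622.
Cycles for period 114: 2622 / 114 = 23.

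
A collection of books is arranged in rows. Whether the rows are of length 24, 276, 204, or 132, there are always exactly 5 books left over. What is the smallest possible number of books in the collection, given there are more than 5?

103229

N − 5 must be a common multiple of 24, 276, 204, and 132.
24 = 2^3 × 3
276 = 2^2 × 3 × 23
204 = 2^2 × 3 × 17
132 = 2^2 × 3 × 11
LCM(24, 276, 204, 132) = 2^3 × 3 × 11 × 17 × 23 = 103224.
Smallest N > 5 is LCM + 5 = 103224 + 5 = 103229.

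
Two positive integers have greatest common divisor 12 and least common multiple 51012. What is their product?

For any two positive integers, gcd × lcm = product = 12 × 51012 = 612144.

612144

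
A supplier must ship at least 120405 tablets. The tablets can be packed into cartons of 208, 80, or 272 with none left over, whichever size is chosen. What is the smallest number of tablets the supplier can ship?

The number of tablets must be a common multiple of 208, 80, and 272, so a multiple of their LCM.
208 = 2^4 × 13
80 = 2^4 × 5
272 = 2^4 × 17
LCM(208, 80, 272) = 2^4 × 5 × 13 × 17 = 17680.
Smallest multiple of 17680 that is ≥ 120405: ⌈120405/17680⌉ × 17680 = 7 × 17680 = 123760.

123760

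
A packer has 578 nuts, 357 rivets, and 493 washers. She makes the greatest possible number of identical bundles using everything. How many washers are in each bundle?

Number of bundles = gcd(578, 357, 493).
578 = 2 × 17^2
357 = 3 × 7 × 17
493 = 17 × 29
gcd(578, 357, 493) = 17.
washers per bundle = 493 / 17 = 29.

29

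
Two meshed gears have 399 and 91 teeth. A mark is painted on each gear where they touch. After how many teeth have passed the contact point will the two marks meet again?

The first simultaneous occurrence is after LCM of the individual periods.
399 = 3 × 7 × 19
91 = 7 × 13
LCM(399, 91) = 3 × 7 × 13 × 19 = 5187.

5187 teeth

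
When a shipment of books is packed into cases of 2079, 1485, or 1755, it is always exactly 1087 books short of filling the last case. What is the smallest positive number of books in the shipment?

Being 1087 short of a full case of size k means N ≡ −1087 (mod k), i.e. N + 1087 is a multiple of each size.
2079 = 3^3 × 7 × 11
1485 = 3^3 × 5 × 11
1755 = 3^3 × 5 × 13
LCM(2079, 1485, 1755) = 3^3 × 5 × 7 × 11 × 13 = 135135.
Smallest positive N is 135135 − 1087 = 134048.

134048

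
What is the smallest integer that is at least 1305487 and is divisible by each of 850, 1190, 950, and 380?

The integer must be a common multiple of 850, 1190, 950, and 380, so a multiple of their LCM.
850 = 2 × 5^2 × 17
1190 = 2 × 5 × 7 × 17
950 = 2 × 5^2 × 19
380 = 2^2 × 5 × 19
LCM(850, 1190, 950, 380) = 2^2 × 5^2 × 7 × 17 × 19 = 226100.
Smallest multiple of 226100 that is ≥ 1305487: ⌈1305487/226100⌉ × 226100 = 6 × 226100 = 1356600.

1356600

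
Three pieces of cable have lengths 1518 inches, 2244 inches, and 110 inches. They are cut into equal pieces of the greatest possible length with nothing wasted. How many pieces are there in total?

176

Piece length = gcd(1518, 2244, 110).
1518 = 2 × 3 × 11 × 23
2244 = 2^2 × 3 × 11 × 17
110 = 2 × 5 × 11
gcd(1518, 2244, 110) = 2 × 11 = 22.
Total pieces = 1518/22 + 2244/22 + 110/22 = 69 + 102 + 5 = 176.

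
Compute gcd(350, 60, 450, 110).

10

350 = 2 × 5^2 × 7
60 = 2^2 × 3 × 5
450 = 2 × 3^2 × 5^2
110 = 2 × 5 × 11
gcd(350, 60, 450, 110) = 2 × 5 = 10.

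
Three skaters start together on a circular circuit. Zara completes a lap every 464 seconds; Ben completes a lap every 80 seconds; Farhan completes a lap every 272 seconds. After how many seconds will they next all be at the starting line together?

39440 seconds

The first simultaneous occurrence is after LCM of the individual periods.
464 = 2^4 × 29
80 = 2^4 × 5
272 = 2^4 × 17
LCM(464, 80, 272) = 2^4 × 5 × 17 × 29 = 39440.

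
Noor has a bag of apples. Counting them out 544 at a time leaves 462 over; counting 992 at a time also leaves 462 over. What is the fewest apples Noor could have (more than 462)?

N − 462 must be a common multiple of 544 and 992.
544 = 2^5 × 17
992 = 2^5 × 31
LCM(544, 992) = 2^5 × 17 × 31 = 16864.
Smallest N > 462 is LCM + 462 = 16864 + 462 = 17326.

17326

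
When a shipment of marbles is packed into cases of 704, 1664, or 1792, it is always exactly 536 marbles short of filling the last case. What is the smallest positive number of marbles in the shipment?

Being 536 short of a full case of size k means N ≡ −536 (mod k), i.e. N + 536 is a multiple of each size.
704 = 2^6 × 11
1664 = 2^7 × 13
1792 = 2^8 × 7
LCM(704, 1664, 1792) = 2^8 × 7 × 11 × 13 = 256256.
Smallest positive N is 256256 − 536 = 255720.

255720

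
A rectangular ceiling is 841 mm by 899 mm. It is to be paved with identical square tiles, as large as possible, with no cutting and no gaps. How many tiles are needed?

899

Tile side = gcd(841, 899).
841 = 29^2
899 = 29 × 31
gcd(841, 899) = 29.
Tiles: (841/29) × (899/29) = 29 × 31 = 899.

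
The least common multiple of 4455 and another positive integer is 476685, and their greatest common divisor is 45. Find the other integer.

4815

gcd × lcm = product of the two integers, so the other integer is (45 × 476685) / 4455 = 4815.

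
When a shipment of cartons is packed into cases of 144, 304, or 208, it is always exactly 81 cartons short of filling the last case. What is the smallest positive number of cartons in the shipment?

35487

Being 81 short of a full case of size k means N ≡ −81 (mod k), i.e. N + 81 is a multiple of each size.
144 = 2^4 × 3^2
304 = 2^4 × 19
208 = 2^4 × 13
LCM(144, 304, 208) = 2^4 × 3^2 × 13 × 19 = 35568.
Smallest positive N is 35568 − 81 = 35487.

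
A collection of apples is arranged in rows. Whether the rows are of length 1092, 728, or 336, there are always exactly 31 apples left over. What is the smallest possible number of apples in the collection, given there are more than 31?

N − 31 must be a common multiple of 1092, 728, and 336.
1092 = 2^2 × 3 × 7 × 13
728 = 2^3 × 7 × 13
336 = 2^4 × 3 × 7
LCM(1092, 728, 336) = 2^4 × 3 × 7 × 13 = 4368.
Smallest N > 31 is LCM + 31 = 4368 + 31 = 4399.

4399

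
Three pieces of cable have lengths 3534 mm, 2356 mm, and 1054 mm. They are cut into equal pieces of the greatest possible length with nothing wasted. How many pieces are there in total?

112

Piece length = gcd(3534, 2356, 1054).
3534 = 2 × 3 × 19 × 31
2356 = 2^2 × 19 × 31
1054 = 2 × 17 × 31
gcd(3534, 2356, 1054) = 2 × 31 = 62.
Total pieces = 3534/62 + 2356/62 + 1054/62 = 57 + 38 + 17 = 112.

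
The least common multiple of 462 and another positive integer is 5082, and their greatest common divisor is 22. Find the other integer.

242

gcd × lcm = product of the two integers, so the other integer is (22 × 5082) / 462 = 242.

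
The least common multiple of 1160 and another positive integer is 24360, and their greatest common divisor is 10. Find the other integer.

gcd × lcm = product of the two integers, so the other integer is (10 × 24360) / 1160 = 210.

210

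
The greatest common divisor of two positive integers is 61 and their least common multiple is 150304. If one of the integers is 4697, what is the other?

For two integers, gcd × lcm = product, so the other is (61 × 150304) / 4697 = 9168544 / 4697 = 1952.

1952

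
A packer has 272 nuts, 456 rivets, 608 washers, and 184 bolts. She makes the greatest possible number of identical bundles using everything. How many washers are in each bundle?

76

Number of bundles = gcd(272, 456, 608, 184).
272 = 2^4 × 17
456 = 2^3 × 3 × 19
608 = 2^5 × 19
184 = 2^3 × 23
gcd(272, 456, 608, 184) = 2^3 = 8.
washers per bundle = 608 / 8 = 76.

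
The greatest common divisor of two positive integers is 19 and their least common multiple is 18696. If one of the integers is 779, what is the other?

456

For two integers, gcd × lcm = product, so the other is (19 × 18696) / 779 = 355224 / 779 = 456.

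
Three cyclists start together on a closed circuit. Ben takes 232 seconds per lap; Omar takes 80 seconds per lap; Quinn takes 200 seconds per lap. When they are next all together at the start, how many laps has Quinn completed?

58 laps

They are all back at their starting positions together after one LCM of the periods.
232 = 2^3 × 29
80 = 2^4 × 5
200 = 2^3 × 5^2
LCM(232, 80, 200) = 2^4 × 5^2 × 29 = 11600.
Laps for period 200: 11600 / 200 = 58.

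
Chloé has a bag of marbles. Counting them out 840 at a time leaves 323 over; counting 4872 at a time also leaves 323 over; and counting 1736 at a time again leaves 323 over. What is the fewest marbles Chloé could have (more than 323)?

755483

N − 323 must be a common multiple of 840, 4872, and 1736.
840 = 2^3 × 3 × 5 × 7
4872 = 2^3 × 3 × 7 × 29
1736 = 2^3 × 7 × 31
LCM(840, 4872, 1736) = 2^3 × 3 × 5 × 7 × 29 × 31 = 755160.
Smallest N > 323 is LCM + 323 = 755160 + 323 = 755483.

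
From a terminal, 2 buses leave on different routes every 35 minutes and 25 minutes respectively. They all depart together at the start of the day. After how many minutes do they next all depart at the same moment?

175 minutes

The first simultaneous occurrence is after LCM of the individual periods.
35 = 5 × 7
25 = 5^2
LCM(35, 25) = 5^2 × 7 = 175.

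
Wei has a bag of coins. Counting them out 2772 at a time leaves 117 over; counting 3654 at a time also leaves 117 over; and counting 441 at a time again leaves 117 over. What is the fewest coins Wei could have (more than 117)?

562833

N − 117 must be a common multiple of 2772, 3654, and 441.
2772 = 2^2 × 3^2 × 7 × 11
3654 = 2 × 3^2 × 7 × 29
441 = 3^2 × 7^2
LCM(2772, 3654, 441) = 2^2 × 3^2 × 7^2 × 11 × 29 = 562716.
Smallest N > 117 is LCM + 117 = 562716 + 117 = 562833.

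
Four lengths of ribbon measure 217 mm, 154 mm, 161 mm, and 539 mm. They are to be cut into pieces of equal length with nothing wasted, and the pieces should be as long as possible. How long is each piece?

7 mm

Each piece length must divide every original length, so the longest possible is gcd(217, 154, 161, 539).
217 = 7 × 31
154 = 2 × 7 × 11
161 = 7 × 23
539 = 7^2 × 11
gcd(217, 154, 161, 539) = 7.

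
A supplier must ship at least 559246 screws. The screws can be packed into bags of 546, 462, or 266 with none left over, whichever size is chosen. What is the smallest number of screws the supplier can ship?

570570

The number of screws must be a common multiple of 546, 462, and 266, so a multiple of their LCM.
546 = 2 × 3 × 7 × 13
462 = 2 × 3 × 7 × 11
266 = 2 × 7 × 19
LCM(546, 462, 266) = 2 × 3 × 7 × 11 × 13 × 19 = 114114.
Smallest multiple of 114114 that is ≥ 559246: ⌈559246/114114⌉ × 114114 = 5 × 114114 = 570570.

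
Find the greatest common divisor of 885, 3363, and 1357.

885 = 3 × 5 × 59
3363 = 3 × 19 × 59
1357 = 23 × 59
gcd(885, 3363, 1357) = 59.

59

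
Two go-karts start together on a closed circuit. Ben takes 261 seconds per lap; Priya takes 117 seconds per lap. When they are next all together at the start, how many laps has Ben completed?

The first common completion time is the LCM of the periods.
261 = 3^2 × 29
117 = 3^2 × 13
LCM(261, 117) = 3^2 × 13 × 29 = 3393.
Laps for period 261: 3393 / 261 = 13.

13 laps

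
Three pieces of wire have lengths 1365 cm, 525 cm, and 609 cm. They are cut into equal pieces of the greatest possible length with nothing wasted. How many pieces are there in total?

119

Piece length = gcd(1365, 525, 609).
1365 = 3 × 5 × 7 × 13
525 = 3 × 5^2 × 7
609 = 3 × 7 × 29
gcd(1365, 525, 609) = 3 × 7 = 21.
Total pieces = 1365/21 + 525/21 + 609/21 = 65 + 25 + 29 = 119.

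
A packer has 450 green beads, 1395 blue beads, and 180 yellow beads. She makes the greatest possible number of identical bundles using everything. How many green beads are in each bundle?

10

Number of bundles = gcd(450, 1395, 180).
450 = 2 × 3^2 × 5^2
1395 = 3^2 × 5 × 31
180 = 2^2 × 3^2 × 5
gcd(450, 1395, 180) = 3^2 × 5 = 45.
green beads per bundle = 450 / 45 = 10.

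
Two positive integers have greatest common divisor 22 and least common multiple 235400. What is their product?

For any two positive integers, gcd × lcm = product = 22 × 235400 = 5178800.

5178800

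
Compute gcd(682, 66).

682 = 2 × 11 × 31
66 = 2 × 3 × 11
gcd(682, 66) = 2 × 11 = 22.

22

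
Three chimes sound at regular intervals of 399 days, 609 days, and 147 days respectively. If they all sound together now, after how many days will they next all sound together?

80997 days

The first simultaneous occurrence is after LCM of the individual periods.
399 = 3 × 7 × 19
609 = 3 × 7 × 29
147 = 3 × 7^2
LCM(399, 609, 147) = 3 × 7^2 × 19 × 29 = 80997.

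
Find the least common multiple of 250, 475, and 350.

33250

250 = 2 × 5^3
475 = 5^2 × 19
350 = 2 × 5^2 × 7
LCM(250, 475, 350) = 2 × 5^3 × 7 × 19 = 33250.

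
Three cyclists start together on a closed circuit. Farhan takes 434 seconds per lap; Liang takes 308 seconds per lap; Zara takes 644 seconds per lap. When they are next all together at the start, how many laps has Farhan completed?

They are all back at their starting positions together after one LCM of the periods.
434 = 2 × 7 × 31
308 = 2^2 × 7 × 11
644 = 2^2 × 7 × 23
LCM(434, 308, 644) = 2^2 × 7 × 11 × 23 × 31 = 219604.
Laps for period 434: 219604 / 434 = 506.

506 laps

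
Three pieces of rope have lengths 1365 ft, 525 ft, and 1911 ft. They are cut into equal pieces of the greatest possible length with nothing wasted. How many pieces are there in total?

181

Piece length = gcd(1365, 525, 1911).
1365 = 3 × 5 × 7 × 13
525 = 3 × 5^2 × 7
1911 = 3 × 7^2 × 13
gcd(1365, 525, 1911) = 3 × 7 = 21.
Total pieces = 1365/21 + 525/21 + 1911/21 = 65 + 25 + 91 = 181.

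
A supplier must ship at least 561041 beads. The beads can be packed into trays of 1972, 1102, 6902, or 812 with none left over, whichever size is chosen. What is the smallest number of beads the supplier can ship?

786828

The number of beads must be a common multiple of 1972, 1102, 6902, and 812, so a multiple of their LCM.
1972 = 2^2 × 17 × 29
1102 = 2 × 19 × 29
6902 = 2 × 7 × 17 × 29
812 = 2^2 × 7 × 29
LCM(1972, 1102, 6902, 812) = 2^2 × 7 × 17 × 19 × 29 = 262276.
Smallest multiple of 262276 that is ≥ 561041: ⌈561041/262276⌉ × 262276 = 3 × 262276 = 786828.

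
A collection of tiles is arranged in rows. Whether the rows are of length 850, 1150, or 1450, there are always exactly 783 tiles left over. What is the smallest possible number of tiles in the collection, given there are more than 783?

567733

N − 783 must be a common multiple of 850, 1150, and 1450.
850 = 2 × 5^2 × 17
1150 = 2 × 5^2 × 23
1450 = 2 × 5^2 × 29
LCM(850, 1150, 1450) = 2 × 5^2 × 17 × 23 × 29 = 566950.
Smallest N > 783 is LCM + 783 = 566950 + 783 = 567733.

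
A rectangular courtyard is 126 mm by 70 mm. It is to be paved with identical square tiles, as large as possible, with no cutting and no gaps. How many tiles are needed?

45

Tile side = gcd(126, 70).
126 = 2 × 3^2 × 7
70 = 2 × 5 × 7
gcd(126, 70) = 2 × 7 = 14.
Tiles: (126/14) × (70/14) = 9 × 5 = 45.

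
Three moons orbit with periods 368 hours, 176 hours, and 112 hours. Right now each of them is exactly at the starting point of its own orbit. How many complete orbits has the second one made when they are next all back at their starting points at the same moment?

All finish a whole number of cycles simultaneously at t = LCM of the periods.
368 = 2^4 × 23
176 = 2^4 × 11
112 = 2^4 × 7
LCM(368, 176, 112) = 2^4 × 7 × 11 × 23 = 28336.
Orbits for period 176: 28336 / 176 = 161.

161 orbits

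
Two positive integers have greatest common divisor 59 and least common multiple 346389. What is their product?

20436951

For any two positive integers, gcd × lcm = product = 59 × 346389 = 20436951.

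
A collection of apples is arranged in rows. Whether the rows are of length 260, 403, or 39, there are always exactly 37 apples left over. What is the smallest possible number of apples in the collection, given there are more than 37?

24217

N − 37 must be a common multiple of 260, 403, and 39.
260 = 2^2 × 5 × 13
403 = 13 × 31
39 = 3 × 13
LCM(260, 403, 39) = 2^2 × 3 × 5 × 13 × 31 = 24180.
Smallest N > 37 is LCM + 37 = 24180 + 37 = 24217.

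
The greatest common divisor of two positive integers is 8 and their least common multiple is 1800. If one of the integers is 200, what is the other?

For two integers, gcd × lcm = product, so the other is (8 × 1800) / 200 = 14400 / 200 = 72.

72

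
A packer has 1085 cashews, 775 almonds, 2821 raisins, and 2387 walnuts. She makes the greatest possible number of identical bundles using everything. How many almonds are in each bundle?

Number of bundles = gcd(1085, 775, 2821, 2387).
1085 = 5 × 7 × 31
775 = 5^2 × 31
2821 = 7 × 13 × 31
2387 = 7 × 11 × 31
gcd(1085, 775, 2821, 2387) = 31.
almonds per bundle = 775 / 31 = 25.

25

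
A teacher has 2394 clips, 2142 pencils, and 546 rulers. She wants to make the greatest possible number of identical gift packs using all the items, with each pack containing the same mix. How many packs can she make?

The pack count must divide each quantity, so the greatest is gcd(2394, 2142, 546).
2394 = 2 × 3^2 × 7 × 19
2142 = 2 × 3^2 × 7 × 17
546 = 2 × 3 × 7 × 13
gcd(2394, 2142, 546) = 2 × 3 × 7 = 42.

42 packs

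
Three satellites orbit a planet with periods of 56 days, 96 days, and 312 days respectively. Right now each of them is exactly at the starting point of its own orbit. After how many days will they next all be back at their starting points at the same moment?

8736 days

They coincide at every common multiple of the periods; the first is the LCM.
56 = 2^3 × 7
96 = 2^5 × 3
312 = 2^3 × 3 × 13
LCM(56, 96, 312) = 2^5 × 3 × 7 × 13 = 8736.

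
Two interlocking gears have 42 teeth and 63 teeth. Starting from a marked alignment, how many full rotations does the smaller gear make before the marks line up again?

They are all back at their starting positions together after one LCM of the periods.
42 = 2 × 3 × 7
63 = 3^2 × 7
LCM(42, 63) = 2 × 3^2 × 7 = 126.
Rotations for period 42: 126 / 42 = 3.

3 rotations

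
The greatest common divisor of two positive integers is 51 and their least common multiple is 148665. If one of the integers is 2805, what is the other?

For two integers, gcd × lcm = product, so the other is (51 × 148665) / 2805 = 7581915 / 2805 = 2703.

2703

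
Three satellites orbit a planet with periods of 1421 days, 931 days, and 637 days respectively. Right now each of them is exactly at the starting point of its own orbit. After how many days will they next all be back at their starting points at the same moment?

350987 days

The first simultaneous occurrence is after LCM of the individual periods.
1421 = 7^2 × 29
931 = 7^2 × 19
637 = 7^2 × 13
LCM(1421, 931, 637) = 7^2 × 13 × 19 × 29 = 350987.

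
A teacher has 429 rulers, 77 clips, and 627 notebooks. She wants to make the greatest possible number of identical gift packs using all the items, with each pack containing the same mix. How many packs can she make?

The pack count must divide each quantity, so the greatest is gcd(429, 77, 627).
429 = 3 × 11 × 13
77 = 7 × 11
627 = 3 × 11 × 19
gcd(429, 77, 627) = 11.

11 packs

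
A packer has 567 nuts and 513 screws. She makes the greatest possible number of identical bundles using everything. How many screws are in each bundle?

19

Number of bundles = gcd(567, 513).
567 = 3^4 × 7
513 = 3^3 × 19
gcd(567, 513) = 3^3 = 27.
screws per bundle = 513 / 27 = 19.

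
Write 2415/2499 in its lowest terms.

2415 = 3 × 5 × 7 × 23
2499 = 3 × 7^2 × 17
gcd(2415, 2499) = 3 × 7 = 21.
Divide numerator and denominator by 21: 2415/2499 = 115/119.

115/119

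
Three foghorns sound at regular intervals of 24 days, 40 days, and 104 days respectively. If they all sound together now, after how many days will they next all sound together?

1560 days

We need the least common multiple of the intervals.
24 = 2^3 × 3
40 = 2^3 × 5
104 = 2^3 × 13
LCM(24, 40, 104) = 2^3 × 3 × 5 × 13 = 1560.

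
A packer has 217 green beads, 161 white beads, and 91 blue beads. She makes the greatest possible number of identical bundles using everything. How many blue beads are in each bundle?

13

Number of bundles = gcd(217, 161, 91).
217 = 7 × 31
161 = 7 × 23
91 = 7 × 13
gcd(217, 161, 91) = 7.
blue beads per bundle = 91 / 7 = 13.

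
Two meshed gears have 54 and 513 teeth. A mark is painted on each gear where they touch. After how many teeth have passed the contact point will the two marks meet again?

We need the least common multiple of the intervals.
54 = 2 × 3^3
513 = 3^3 × 19
LCM(54, 513) = 2 × 3^3 × 19 = 1026.

1026 teeth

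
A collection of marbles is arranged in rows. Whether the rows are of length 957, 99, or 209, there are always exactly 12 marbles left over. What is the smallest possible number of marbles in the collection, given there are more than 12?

N − 12 must be a common multiple of 957, 99, and 209.
957 = 3 × 11 × 29
99 = 3^2 × 11
209 = 11 × 19
LCM(957, 99, 209) = 3^2 × 11 × 19 × 29 = 54549.
Smallest N > 12 is LCM + 12 = 54549 + 12 = 54561.

54561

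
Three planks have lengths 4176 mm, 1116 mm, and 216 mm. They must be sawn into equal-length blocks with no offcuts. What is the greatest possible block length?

36 mm

The block length must divide every plank, so the greatest is gcd(4176, 1116, 216).
4176 = 2^4 × 3^2 × 29
1116 = 2^2 × 3^2 × 31
216 = 2^3 × 3^3
gcd(4176, 1116, 216) = 2^2 × 3^2 = 36.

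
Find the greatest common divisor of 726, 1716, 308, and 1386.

726 = 2 × 3 × 11^2
1716 = 2^2 × 3 × 11 × 13
308 = 2^2 × 7 × 11
1386 = 2 × 3^2 × 7 × 11
gcd(726, 1716, 308, 1386) = 2 × 11 = 22.

22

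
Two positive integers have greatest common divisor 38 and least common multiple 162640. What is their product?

For any two positive integers, gcd × lcm = product = 38 × 162640 = 6180320.

6180320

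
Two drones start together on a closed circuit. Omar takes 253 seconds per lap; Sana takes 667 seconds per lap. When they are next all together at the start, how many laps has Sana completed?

They are all back at their starting positions together after one LCM of the periods.
253 = 11 × 23
667 = 23 × 29
LCM(253, 667) = 11 × 23 × 29 = 7337.
Laps for period 667: 7337 / 667 = 11.

11 laps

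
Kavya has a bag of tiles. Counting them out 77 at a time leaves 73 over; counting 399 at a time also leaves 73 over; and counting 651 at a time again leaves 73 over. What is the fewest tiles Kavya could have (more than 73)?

136132

N − 73 must be a common multiple of 77, 399, and 651.
77 = 7 × 11
399 = 3 × 7 × 19
651 = 3 × 7 × 31
LCM(77, 399, 651) = 3 × 7 × 11 × 19 × 31 = 136059.
Smallest N > 73 is LCM + 73 = 136059 + 73 = 136132.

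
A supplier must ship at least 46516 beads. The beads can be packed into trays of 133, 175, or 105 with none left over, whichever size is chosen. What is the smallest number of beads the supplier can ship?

49875

The number of beads must be a common multiple of 133, 175, and 105, so a multiple of their LCM.
133 = 7 × 19
175 = 5^2 × 7
105 = 3 × 5 × 7
LCM(133, 175, 105) = 3 × 5^2 × 7 × 19 = 9975.
Smallest multiple of 9975 that is ≥ 46516: ⌈46516/9975⌉ × 9975 = 5 × 9975 = 49875.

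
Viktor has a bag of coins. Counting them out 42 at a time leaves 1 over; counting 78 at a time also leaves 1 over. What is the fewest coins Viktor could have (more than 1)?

N − 1 must be a common multiple of 42 and 78.
42 = 2 × 3 × 7
78 = 2 × 3 × 13
LCM(42, 78) = 2 × 3 × 7 × 13 = 546.
Smallest N > 1 is LCM + 1 = 546 + 1 = 547.

547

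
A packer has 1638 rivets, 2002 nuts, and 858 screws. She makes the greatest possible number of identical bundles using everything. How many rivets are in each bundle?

Number of bundles = gcd(1638, 2002, 858).
1638 = 2 × 3^2 × 7 × 13
2002 = 2 × 7 × 11 × 13
858 = 2 × 3 × 11 × 13
gcd(1638, 2002, 858) = 2 × 13 = 26.
rivets per bundle = 1638 / 26 = 63.

63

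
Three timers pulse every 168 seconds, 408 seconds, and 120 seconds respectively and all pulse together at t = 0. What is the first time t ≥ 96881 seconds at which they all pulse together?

Joint pulses occur at multiples of LCM(168, 408, 120).
168 = 2^3 × 3 × 7
408 = 2^3 × 3 × 17
120 = 2^3 × 3 × 5
LCM(168, 408, 120) = 2^3 × 3 × 5 × 7 × 17 = 14280.
Smallest multiple of 14280 that is ≥ 96881: ⌈96881/14280⌉ × 14280 = 7 × 14280 = 99960.

99960 seconds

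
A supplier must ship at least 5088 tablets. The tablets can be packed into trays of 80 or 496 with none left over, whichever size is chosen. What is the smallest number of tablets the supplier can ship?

The number of tablets must be a common multiple of 80 and 496, so a multiple of their LCM.
80 = 2^4 × 5
496 = 2^4 × 31
LCM(80, 496) = 2^4 × 5 × 31 = 2480.
Smallest multiple of 2480 that is ≥ 5088: ⌈5088/2480⌉ × 2480 = 3 × 2480 = 7440.

7440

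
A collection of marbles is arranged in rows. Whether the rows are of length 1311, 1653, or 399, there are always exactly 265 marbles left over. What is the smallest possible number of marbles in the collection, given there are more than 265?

N − 265 must be a common multiple of 1311, 1653, and 399.
1311 = 3 × 19 × 23
1653 = 3 × 19 × 29
399 = 3 × 7 × 19
LCM(1311, 1653, 399) = 3 × 7 × 19 × 23 × 29 = 266133.
Smallest N > 265 is LCM + 265 = 266133 + 265 = 266398.

266398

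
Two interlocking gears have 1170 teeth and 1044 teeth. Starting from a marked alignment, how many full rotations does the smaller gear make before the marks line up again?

65 rotations

They are all back at their starting positions together after one LCM of the periods.
1170 = 2 × 3^2 × 5 × 13
1044 = 2^2 × 3^2 × 29
LCM(1170, 1044) = 2^2 × 3^2 × 5 × 13 × 29 = 67860.
Rotations for period 1044: 67860 / 1044 = 65.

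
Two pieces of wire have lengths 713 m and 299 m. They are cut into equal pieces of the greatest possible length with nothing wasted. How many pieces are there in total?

44

Piece length = gcd(713, 299).
713 = 23 × 31
299 = 13 × 23
gcd(713, 299) = 23.
Total pieces = 713/23 + 299/23 = 31 + 13 = 44.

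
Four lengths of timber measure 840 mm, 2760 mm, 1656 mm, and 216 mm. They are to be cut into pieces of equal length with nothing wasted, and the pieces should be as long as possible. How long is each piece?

Each piece length must divide every original length, so the longest possible is gcd(840, 2760, 1656, 216).
840 = 2^3 × 3 × 5 × 7
2760 = 2^3 × 3 × 5 × 23
1656 = 2^3 × 3^2 × 23
216 = 2^3 × 3^3
gcd(840, 2760, 1656, 216) = 2^3 × 3 = 24.

24 mm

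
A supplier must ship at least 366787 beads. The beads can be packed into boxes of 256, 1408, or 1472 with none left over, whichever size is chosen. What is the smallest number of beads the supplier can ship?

388608

The number of beads must be a common multiple of 256, 1408, and 1472, so a multiple of their LCM.
256 = 2^8
1408 = 2^7 × 11
1472 = 2^6 × 23
LCM(256, 1408, 1472) = 2^8 × 11 × 23 = 64768.
Smallest multiple of 64768 that is ≥ 366787: ⌈366787/64768⌉ × 64768 = 6 × 64768 = 388608.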